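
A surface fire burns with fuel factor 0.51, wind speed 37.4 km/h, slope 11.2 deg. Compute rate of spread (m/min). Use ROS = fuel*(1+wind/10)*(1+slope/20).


Formula: ROS = fuel * (1 + wind/10) * (1 + slope/20)
Wind factor = 1 + 37.4/10 = 4.74
Slope factor = 1 + 11.2/20 = 1.56
ROS = 0.51 * 4.74 * 1.56 = 3.77 m/min

3.77


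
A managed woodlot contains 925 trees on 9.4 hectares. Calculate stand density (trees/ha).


Formula: Stand Density = N_trees / Area_ha
Density = 925 trees / 9.4 ha
Density = 98 trees/ha

98


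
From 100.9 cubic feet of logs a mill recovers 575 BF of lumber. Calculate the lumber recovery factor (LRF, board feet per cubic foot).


Formula: LRF = Lumber Output (BF) / Log Input (ft^3)
LRF = 575 BF / 100.9 ft^3
LRF = 5.7 BF/ft^3

5.7


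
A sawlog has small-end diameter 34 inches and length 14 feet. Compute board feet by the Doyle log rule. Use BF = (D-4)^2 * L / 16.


Doyle: BF = (D - 4)^2 * L / 16
Adjusted diameter = 34 - 4 = 30 in
(D-4)^2 = 30^2 = 900
BF = 900 * 14 / 16 = 788 BF

788


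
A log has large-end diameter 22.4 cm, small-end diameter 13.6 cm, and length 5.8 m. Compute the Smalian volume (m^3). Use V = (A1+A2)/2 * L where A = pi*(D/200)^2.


Smalian: V = (A1 + A2)/2 * L,  A = pi*(D/200)^2
A1 = pi*(22.4/200)^2 = 0.039408 m^2
A2 = pi*(13.6/200)^2 = 0.014527 m^2
V = (0.039408+0.014527)/2*5.8 = 0.1564 m^3

0.1564


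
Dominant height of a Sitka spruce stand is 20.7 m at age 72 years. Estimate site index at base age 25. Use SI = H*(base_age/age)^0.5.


Formula: SI = H_dom * (base_age / age)^0.5
Age ratio = 25 / 72 = 0.34722
sqrt(age_ratio) = 0.58926
SI = 20.7 * 0.58926 = 12.2 m

12.2


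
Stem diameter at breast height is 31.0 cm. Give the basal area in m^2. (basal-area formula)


Formula: BA = pi * (DBH/2)^2 / 10000  (cm^2 to m^2)
Radius = DBH/2 = 31.0/2 = 15.5 cm
BA = pi * 15.5^2 / 10000
   = 754.7676 cm^2 / 10000
   = 0.0755 m^2

0.0755


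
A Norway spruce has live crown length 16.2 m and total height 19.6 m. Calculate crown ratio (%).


Formula: Crown Ratio = (Crown Length / Total Height) * 100
CR = (16.2 m / 19.6 m) * 100
CR = 0.8265 * 100 = 82.7%

82.7


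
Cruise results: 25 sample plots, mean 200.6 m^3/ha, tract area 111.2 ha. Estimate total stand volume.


Formula: Total Volume = Mean Volume per ha * Total Area
Total Volume = 200.6 m^3/ha * 111.2 ha
Total Volume = 22307 m^3

22307


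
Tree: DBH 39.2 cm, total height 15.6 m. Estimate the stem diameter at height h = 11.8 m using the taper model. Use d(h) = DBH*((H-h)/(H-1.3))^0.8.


Taper: d(h) = DBH * ((H - h) / (H - 1.3))^0.8
Numerator = H - h = 15.6 - 11.8 = 3.8 m
Denominator = H - 1.3 = 15.6 - 1.3 = 14.3 m
Ratio = 3.8 / 14.3 = 0.26573
d = 39.2 * 0.26573^0.8 = 13.6 cm

13.6


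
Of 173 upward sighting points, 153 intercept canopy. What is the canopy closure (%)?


Formula: Canopy closure = covered points / total points * 100
Closure = 153 / 173 * 100
Closure = 0.8844 * 100 = 88.4%

88.4


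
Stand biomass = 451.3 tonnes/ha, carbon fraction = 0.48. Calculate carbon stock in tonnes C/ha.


Formula: Carbon Stock = Biomass * Carbon Fraction
C = 451.3 t/ha * 0.48
C = 216.6 t C/ha

216.6


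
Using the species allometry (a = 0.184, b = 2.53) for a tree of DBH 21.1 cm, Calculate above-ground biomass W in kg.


Formula: W = a * DBH^b  (allometric power law)
DBH^b = 21.1^2.53 = 2240.9626
W = 0.184 * 2240.9626 = 412.3 kg

412.3


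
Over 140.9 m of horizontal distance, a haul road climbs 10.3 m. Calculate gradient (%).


Formula: Gradient = rise / run * 100
Gradient = 10.3 / 140.9 * 100 = 7.3%

7.3


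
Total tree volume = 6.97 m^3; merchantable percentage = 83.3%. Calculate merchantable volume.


Formula: MV = V_total * (merchantable_pct / 100)
Merchantable fraction = 83.3% / 100 = 0.833
MV = 6.97 m^3 * 0.833 = 5.806 m^3

5.806


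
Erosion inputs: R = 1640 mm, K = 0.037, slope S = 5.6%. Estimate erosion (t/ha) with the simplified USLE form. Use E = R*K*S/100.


Formula: E = R * K * S / 100  (simplified USLE)
R * K = 1640 * 0.037 = 60.68
E = 60.68 * 5.6 / 100 = 3.4 t/ha

3.4


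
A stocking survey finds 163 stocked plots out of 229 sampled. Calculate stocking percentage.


Formula: Stocking % = stocked plots / total plots * 100
Stocking = 163 / 229 * 100
Stocking = 0.7118 * 100 = 71.2%

71.2


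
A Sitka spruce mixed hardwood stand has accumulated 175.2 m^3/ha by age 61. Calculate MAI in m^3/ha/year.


Formula: MAI = Total Volume / Stand Age
MAI = 175.2 m^3/ha / 61 years
MAI = 2.87 m^3/ha/year

2.87


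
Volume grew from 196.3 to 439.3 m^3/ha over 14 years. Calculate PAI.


Formula: PAI = (V_T2 - V_T1) / (T2 - T1)
Volume increment = 439.3 - 196.3 = 243.0 m^3/ha
PAI = 243.0 / 14 = 17.36 m^3/ha/year

17.36


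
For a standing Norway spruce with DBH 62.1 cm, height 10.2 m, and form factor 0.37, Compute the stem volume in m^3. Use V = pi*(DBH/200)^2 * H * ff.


Formula: V = pi * (DBH/200)^2 * H * ff
Radius = DBH/200 = 62.1/200 = 0.3105 m
Radius^2 = 0.3105^2 = 0.09641025 m^2
V = pi * 0.09641025 * 10.2 * 0.37
V = 1.143 m^3

1.143


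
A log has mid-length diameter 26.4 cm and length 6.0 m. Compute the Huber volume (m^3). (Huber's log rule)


Huber: V = Am * L,  Am = pi*(Dm/200)^2
Am = pi*(26.4/200)^2 = 0.054739 m^2
V = 0.054739*6.0 = 0.3284 m^3

0.3284


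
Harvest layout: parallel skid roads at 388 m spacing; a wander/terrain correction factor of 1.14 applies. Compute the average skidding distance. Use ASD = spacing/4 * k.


Formula: ASD = (spacing / 4) * correction
Uncorrected distance = spacing / 4 = 388 / 4 = 97 m
ASD = 97 * 1.14 = 111 m

111


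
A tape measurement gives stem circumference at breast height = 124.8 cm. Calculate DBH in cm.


Formula: DBH = C / pi
DBH = 124.8 / pi
pi = 3.14159...
DBH = 39.7 cm

39.7


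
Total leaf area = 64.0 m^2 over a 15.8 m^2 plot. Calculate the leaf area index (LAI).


Formula: LAI = total leaf area / ground area  (dimensionless)
LAI = 64.0 m^2 / 15.8 m^2
LAI = 4.05

4.05


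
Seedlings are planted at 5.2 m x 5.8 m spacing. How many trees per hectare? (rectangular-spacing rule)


Formula: TPH = 10000 m^2/ha / (spacing_x * spacing_y)
Area per tree = 5.2 m * 5.8 m = 30.16 m^2
TPH = 10000 / 30.16 = 332 trees/ha

332


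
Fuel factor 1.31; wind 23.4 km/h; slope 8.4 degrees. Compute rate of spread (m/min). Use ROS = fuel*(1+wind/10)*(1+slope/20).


Formula: ROS = fuel * (1 + wind/10) * (1 + slope/20)
Wind factor = 1 + 23.4/10 = 3.34
Slope factor = 1 + 8.4/20 = 1.42
ROS = 1.31 * 3.34 * 1.42 = 6.21 m/min

6.21


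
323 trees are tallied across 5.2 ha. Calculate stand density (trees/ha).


Formula: Stand Density = N_trees / Area_ha
Density = 323 trees / 5.2 ha
Density = 62 trees/ha

62


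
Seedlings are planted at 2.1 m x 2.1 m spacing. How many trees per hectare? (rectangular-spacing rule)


Formula: TPH = 10000 m^2/ha / (spacing_x * spacing_y)
Area per tree = 2.1 m * 2.1 m = 4.41 m^2
TPH = 10000 / 4.41 = 2268 trees/ha

2268


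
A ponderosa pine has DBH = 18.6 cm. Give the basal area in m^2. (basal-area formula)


Formula: BA = pi * (DBH/2)^2 / 10000  (cm^2 to m^2)
Radius = DBH/2 = 18.6/2 = 9.3 cm
BA = pi * 9.3^2 / 10000
   = 271.7163 cm^2 / 10000
   = 0.0272 m^2

0.0272


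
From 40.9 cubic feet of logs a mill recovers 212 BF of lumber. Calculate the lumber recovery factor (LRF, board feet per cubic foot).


Formula: LRF = Lumber Output (BF) / Log Input (ft^3)
LRF = 212 BF / 40.9 ft^3
LRF = 5.18 BF/ft^3

5.18


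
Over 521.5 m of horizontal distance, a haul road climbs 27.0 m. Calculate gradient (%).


Formula: Gradient = rise / run * 100
Gradient = 27.0 / 521.5 * 100 = 5.2%

5.2


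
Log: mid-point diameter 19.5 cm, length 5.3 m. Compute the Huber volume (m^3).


Huber: V = Am * L,  Am = pi*(Dm/200)^2
Am = pi*(19.5/200)^2 = 0.029865 m^2
V = 0.029865*5.3 = 0.1583 m^3

0.1583


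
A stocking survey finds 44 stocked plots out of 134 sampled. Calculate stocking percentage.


Formula: Stocking % = stocked plots / total plots * 100
Stocking = 44 / 134 * 100
Stocking = 0.3284 * 100 = 32.8%

32.8


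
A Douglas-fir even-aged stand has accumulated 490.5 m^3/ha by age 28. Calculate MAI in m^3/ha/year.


Formula: MAI = Total Volume / Stand Age
MAI = 490.5 m^3/ha / 28 years
MAI = 17.52 m^3/ha/year

17.52


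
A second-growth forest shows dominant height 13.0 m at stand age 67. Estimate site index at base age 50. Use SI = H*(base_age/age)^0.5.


Formula: SI = H_dom * (base_age / age)^0.5
Age ratio = 50 / 67 = 0.74627
sqrt(age_ratio) = 0.86387
SI = 13.0 * 0.86387 = 11.2 m

11.2


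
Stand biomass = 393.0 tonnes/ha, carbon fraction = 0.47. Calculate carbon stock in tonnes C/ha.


Formula: Carbon Stock = Biomass * Carbon Fraction
C = 393.0 t/ha * 0.47
C = 184.7 t C/ha

184.7


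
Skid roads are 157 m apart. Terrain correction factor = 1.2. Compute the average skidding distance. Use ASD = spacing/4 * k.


Formula: ASD = (spacing / 4) * correction
Uncorrected distance = spacing / 4 = 157 / 4 = 39.25 m
ASD = 39.25 * 1.2 = 47 m

47


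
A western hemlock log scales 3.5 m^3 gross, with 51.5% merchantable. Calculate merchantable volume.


Formula: MV = V_total * (merchantable_pct / 100)
Merchantable fraction = 51.5% / 100 = 0.515
MV = 3.5 m^3 * 0.515 = 1.803 m^3

1.803


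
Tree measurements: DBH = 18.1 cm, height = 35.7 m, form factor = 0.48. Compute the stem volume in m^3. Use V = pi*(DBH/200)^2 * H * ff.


Formula: V = pi * (DBH/200)^2 * H * ff
Radius = DBH/200 = 18.1/200 = 0.0905 m
Radius^2 = 0.0905^2 = 0.00819025 m^2
V = pi * 0.00819025 * 35.7 * 0.48
V = 0.441 m^3

0.441


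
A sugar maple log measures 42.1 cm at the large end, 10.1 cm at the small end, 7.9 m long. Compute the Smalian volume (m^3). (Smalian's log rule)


Smalian: V = (A1 + A2)/2 * L,  A = pi*(D/200)^2
A1 = pi*(42.1/200)^2 = 0.139205 m^2
A2 = pi*(10.1/200)^2 = 0.008012 m^2
V = (0.139205+0.008012)/2*7.9 = 0.5815 m^3

0.5815


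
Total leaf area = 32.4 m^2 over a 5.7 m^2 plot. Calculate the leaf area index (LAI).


Formula: LAI = total leaf area / ground area  (dimensionless)
LAI = 32.4 m^2 / 5.7 m^2
LAI = 5.68

5.68


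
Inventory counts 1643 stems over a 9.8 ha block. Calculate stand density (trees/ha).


Formula: Stand Density = N_trees / Area_ha
Density = 1643 trees / 9.8 ha
Density = 168 trees/ha

168


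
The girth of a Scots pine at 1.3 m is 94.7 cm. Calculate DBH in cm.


Formula: DBH = C / pi
DBH = 94.7 / pi
pi = 3.14159...
DBH = 30.1 cm

30.1


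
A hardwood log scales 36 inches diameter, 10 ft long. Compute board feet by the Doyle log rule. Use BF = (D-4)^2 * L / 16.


Doyle: BF = (D - 4)^2 * L / 16
Adjusted diameter = 36 - 4 = 32 in
(D-4)^2 = 32^2 = 1024
BF = 1024 * 10 / 16 = 640 BF

640


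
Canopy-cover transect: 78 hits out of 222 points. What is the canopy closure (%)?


Formula: Canopy closure = covered points / total points * 100
Closure = 78 / 222 * 100
Closure = 0.3514 * 100 = 35.1%

35.1


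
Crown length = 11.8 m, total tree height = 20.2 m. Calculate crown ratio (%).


Formula: Crown Ratio = (Crown Length / Total Height) * 100
CR = (11.8 m / 20.2 m) * 100
CR = 0.5842 * 100 = 58.4%

58.4


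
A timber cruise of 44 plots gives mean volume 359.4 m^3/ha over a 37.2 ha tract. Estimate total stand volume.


Formula: Total Volume = Mean Volume per ha * Total Area
Total Volume = 359.4 m^3/ha * 37.2 ha
Total Volume = 13370 m^3

13370


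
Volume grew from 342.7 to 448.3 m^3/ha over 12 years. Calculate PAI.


Formula: PAI = (V_T2 - V_T1) / (T2 - T1)
Volume increment = 448.3 - 342.7 = 105.6 m^3/ha
PAI = 105.6 / 12 = 8.8 m^3/ha/year

8.8


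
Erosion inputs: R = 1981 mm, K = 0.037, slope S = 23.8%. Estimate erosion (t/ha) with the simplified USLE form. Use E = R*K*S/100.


Formula: E = R * K * S / 100  (simplified USLE)
R * K = 1981 * 0.037 = 73.297
E = 73.297 * 23.8 / 100 = 17.44 t/ha

17.44


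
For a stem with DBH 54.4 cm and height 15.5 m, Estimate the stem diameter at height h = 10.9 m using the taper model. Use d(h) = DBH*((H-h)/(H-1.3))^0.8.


Taper: d(h) = DBH * ((H - h) / (H - 1.3))^0.8
Numerator = H - h = 15.5 - 10.9 = 4.6 m
Denominator = H - 1.3 = 15.5 - 1.3 = 14.2 m
Ratio = 4.6 / 14.2 = 0.32394
d = 54.4 * 0.32394^0.8 = 22.1 cm

22.1


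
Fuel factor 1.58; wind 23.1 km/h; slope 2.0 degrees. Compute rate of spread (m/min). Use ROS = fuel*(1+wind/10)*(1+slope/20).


Formula: ROS = fuel * (1 + wind/10) * (1 + slope/20)
Wind factor = 1 + 23.1/10 = 3.31
Slope factor = 1 + 2.0/20 = 1.1
ROS = 1.58 * 3.31 * 1.1 = 5.75 m/min

5.75


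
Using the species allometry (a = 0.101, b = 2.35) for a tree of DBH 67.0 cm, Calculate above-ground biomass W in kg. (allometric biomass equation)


Formula: W = a * DBH^b  (allometric power law)
DBH^b = 67.0^2.35 = 19555.809
W = 0.101 * 19555.809 = 1975.1 kg

1975.1


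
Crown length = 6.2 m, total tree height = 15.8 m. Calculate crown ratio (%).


Formula: Crown Ratio = (Crown Length / Total Height) * 100
CR = (6.2 m / 15.8 m) * 100
CR = 0.3924 * 100 = 39.2%

39.2


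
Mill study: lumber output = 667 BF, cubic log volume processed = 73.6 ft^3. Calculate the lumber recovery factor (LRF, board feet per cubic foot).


Formula: LRF = Lumber Output (BF) / Log Input (ft^3)
LRF = 667 BF / 73.6 ft^3
LRF = 9.06 BF/ft^3

9.06


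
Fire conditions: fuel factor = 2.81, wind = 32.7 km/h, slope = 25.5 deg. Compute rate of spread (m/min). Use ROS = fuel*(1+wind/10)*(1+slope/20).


Formula: ROS = fuel * (1 + wind/10) * (1 + slope/20)
Wind factor = 1 + 32.7/10 = 4.27
Slope factor = 1 + 25.5/20 = 2.275
ROS = 2.81 * 4.27 * 2.275 = 27.3 m/min

27.3


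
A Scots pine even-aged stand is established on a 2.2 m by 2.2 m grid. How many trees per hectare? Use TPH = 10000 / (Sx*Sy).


Formula: TPH = 10000 m^2/ha / (spacing_x * spacing_y)
Area per tree = 2.2 m * 2.2 m = 4.84 m^2
TPH = 10000 / 4.84 = 2066 trees/ha

2066


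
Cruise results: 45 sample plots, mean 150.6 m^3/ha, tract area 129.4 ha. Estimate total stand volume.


Formula: Total Volume = Mean Volume per ha * Total Area
Total Volume = 150.6 m^3/ha * 129.4 ha
Total Volume = 19488 m^3

19488


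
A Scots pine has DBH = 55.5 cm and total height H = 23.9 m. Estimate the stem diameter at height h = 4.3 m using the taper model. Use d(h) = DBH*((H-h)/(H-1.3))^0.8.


Taper: d(h) = DBH * ((H - h) / (H - 1.3))^0.8
Numerator = H - h = 23.9 - 4.3 = 19.6 m
Denominator = H - 1.3 = 23.9 - 1.3 = 22.6 m
Ratio = 19.6 / 22.6 = 0.86726
d = 55.5 * 0.86726^0.8 = 49.5 cm

49.5


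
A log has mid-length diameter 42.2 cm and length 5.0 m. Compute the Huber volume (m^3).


Huber: V = Am * L,  Am = pi*(Dm/200)^2
Am = pi*(42.2/200)^2 = 0.139867 m^2
V = 0.139867*5.0 = 0.6993 m^3

0.6993


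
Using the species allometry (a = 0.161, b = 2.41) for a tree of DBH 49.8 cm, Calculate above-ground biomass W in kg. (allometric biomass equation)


Formula: W = a * DBH^b  (allometric power law)
DBH^b = 49.8^2.41 = 12311.833
W = 0.161 * 12311.833 = 1982.2 kg

1982.2


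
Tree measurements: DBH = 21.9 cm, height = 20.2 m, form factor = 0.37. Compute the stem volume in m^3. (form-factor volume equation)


Formula: V = pi * (DBH/200)^2 * H * ff
Radius = DBH/200 = 21.9/200 = 0.1095 m
Radius^2 = 0.1095^2 = 0.01199025 m^2
V = pi * 0.01199025 * 20.2 * 0.37
V = 0.282 m^3

0.282


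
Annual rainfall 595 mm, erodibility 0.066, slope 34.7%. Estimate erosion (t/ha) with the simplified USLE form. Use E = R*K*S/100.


Formula: E = R * K * S / 100  (simplified USLE)
R * K = 595 * 0.066 = 39.27
E = 39.27 * 34.7 / 100 = 13.63 t/ha

13.63


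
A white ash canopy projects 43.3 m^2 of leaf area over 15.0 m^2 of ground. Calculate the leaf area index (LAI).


Formula: LAI = total leaf area / ground area  (dimensionless)
LAI = 43.3 m^2 / 15.0 m^2
LAI = 2.89

2.89


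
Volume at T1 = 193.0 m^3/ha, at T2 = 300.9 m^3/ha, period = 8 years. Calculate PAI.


Formula: PAI = (V_T2 - V_T1) / (T2 - T1)
Volume increment = 300.9 - 193.0 = 107.9 m^3/ha
PAI = 107.9 / 8 = 13.49 m^3/ha/year

13.49


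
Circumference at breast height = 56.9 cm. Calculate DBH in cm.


Formula: DBH = C / pi
DBH = 56.9 / pi
pi = 3.14159...
DBH = 18.1 cm

18.1


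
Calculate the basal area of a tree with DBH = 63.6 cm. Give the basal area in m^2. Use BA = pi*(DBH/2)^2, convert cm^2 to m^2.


Formula: BA = pi * (DBH/2)^2 / 10000  (cm^2 to m^2)
Radius = DBH/2 = 63.6/2 = 31.8 cm
BA = pi * 31.8^2 / 10000
   = 3176.9042 cm^2 / 10000
   = 0.3177 m^2

0.3177


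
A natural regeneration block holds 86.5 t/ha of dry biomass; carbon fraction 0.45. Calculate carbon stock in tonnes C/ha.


Formula: Carbon Stock = Biomass * Carbon Fraction
C = 86.5 t/ha * 0.45
C = 38.9 t C/ha

38.9


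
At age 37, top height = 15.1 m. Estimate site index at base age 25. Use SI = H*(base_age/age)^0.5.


Formula: SI = H_dom * (base_age / age)^0.5
Age ratio = 25 / 37 = 0.67568
sqrt(age_ratio) = 0.82199
SI = 15.1 * 0.82199 = 12.4 m

12.4


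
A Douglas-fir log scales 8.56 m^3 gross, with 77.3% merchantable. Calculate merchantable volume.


Formula: MV = V_total * (merchantable_pct / 100)
Merchantable fraction = 77.3% / 100 = 0.773
MV = 8.56 m^3 * 0.773 = 6.617 m^3

6.617


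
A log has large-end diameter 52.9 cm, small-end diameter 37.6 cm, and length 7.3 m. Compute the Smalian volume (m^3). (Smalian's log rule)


Smalian: V = (A1 + A2)/2 * L,  A = pi*(D/200)^2
A1 = pi*(52.9/200)^2 = 0.219787 m^2
A2 = pi*(37.6/200)^2 = 0.111036 m^2
V = (0.219787+0.111036)/2*7.3 = 1.2075 m^3

1.2075


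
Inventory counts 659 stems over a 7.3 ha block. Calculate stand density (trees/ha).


Formula: Stand Density = N_trees / Area_ha
Density = 659 trees / 7.3 ha
Density = 90 trees/ha

90


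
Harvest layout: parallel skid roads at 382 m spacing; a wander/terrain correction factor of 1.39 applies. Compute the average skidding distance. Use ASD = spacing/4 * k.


Formula: ASD = (spacing / 4) * correction
Uncorrected distance = spacing / 4 = 382 / 4 = 95.5 m
ASD = 95.5 * 1.39 = 133 m

133


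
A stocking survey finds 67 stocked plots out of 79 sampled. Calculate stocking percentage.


Formula: Stocking % = stocked plots / total plots * 100
Stocking = 67 / 79 * 100
Stocking = 0.8481 * 100 = 84.8%

84.8


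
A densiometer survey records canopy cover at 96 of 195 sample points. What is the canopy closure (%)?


Formula: Canopy closure = covered points / total points * 100
Closure = 96 / 195 * 100
Closure = 0.4923 * 100 = 49.2%

49.2


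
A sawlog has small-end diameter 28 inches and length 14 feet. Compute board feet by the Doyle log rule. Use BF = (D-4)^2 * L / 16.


Doyle: BF = (D - 4)^2 * L / 16
Adjusted diameter = 28 - 4 = 24 in
(D-4)^2 = 24^2 = 576
BF = 576 * 14 / 16 = 504 BF

504


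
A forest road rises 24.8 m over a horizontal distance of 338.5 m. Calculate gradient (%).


Formula: Gradient = rise / run * 100
Gradient = 24.8 / 338.5 * 100 = 7.3%

7.3


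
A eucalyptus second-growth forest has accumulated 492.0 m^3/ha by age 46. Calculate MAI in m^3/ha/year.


Formula: MAI = Total Volume / Stand Age
MAI = 492.0 m^3/ha / 46 years
MAI = 10.7 m^3/ha/year

10.7


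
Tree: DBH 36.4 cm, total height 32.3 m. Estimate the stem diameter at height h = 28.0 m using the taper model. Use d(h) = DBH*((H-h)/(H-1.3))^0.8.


Taper: d(h) = DBH * ((H - h) / (H - 1.3))^0.8
Numerator = H - h = 32.3 - 28.0 = 4.3 m
Denominator = H - 1.3 = 32.3 - 1.3 = 31.0 m
Ratio = 4.3 / 31.0 = 0.13871
d = 36.4 * 0.13871^0.8 = 7.5 cm

7.5


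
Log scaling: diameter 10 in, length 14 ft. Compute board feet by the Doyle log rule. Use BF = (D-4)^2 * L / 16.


Doyle: BF = (D - 4)^2 * L / 16
Adjusted diameter = 10 - 4 = 6 in
(D-4)^2 = 6^2 = 36
BF = 36 * 14 / 16 = 32 BF

32


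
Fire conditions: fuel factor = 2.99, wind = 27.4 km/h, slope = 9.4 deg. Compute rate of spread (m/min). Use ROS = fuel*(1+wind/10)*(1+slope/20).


Formula: ROS = fuel * (1 + wind/10) * (1 + slope/20)
Wind factor = 1 + 27.4/10 = 3.74
Slope factor = 1 + 9.4/20 = 1.47
ROS = 2.99 * 3.74 * 1.47 = 16.44 m/min

16.44


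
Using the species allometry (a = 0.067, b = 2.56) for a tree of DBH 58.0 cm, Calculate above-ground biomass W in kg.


Formula: W = a * DBH^b  (allometric power law)
DBH^b = 58.0^2.56 = 32687.0452
W = 0.067 * 32687.0452 = 2190.0 kg

2190.0


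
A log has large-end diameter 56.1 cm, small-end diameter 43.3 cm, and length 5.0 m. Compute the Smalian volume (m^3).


Smalian: V = (A1 + A2)/2 * L,  A = pi*(D/200)^2
A1 = pi*(56.1/200)^2 = 0.247181 m^2
A2 = pi*(43.3/200)^2 = 0.147254 m^2
V = (0.247181+0.147254)/2*5.0 = 0.9861 m^3

0.9861


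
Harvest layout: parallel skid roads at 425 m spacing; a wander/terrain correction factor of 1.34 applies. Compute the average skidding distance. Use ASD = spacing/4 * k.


Formula: ASD = (spacing / 4) * correction
Uncorrected distance = spacing / 4 = 425 / 4 = 106.25 m
ASD = 106.25 * 1.34 = 142 m

142


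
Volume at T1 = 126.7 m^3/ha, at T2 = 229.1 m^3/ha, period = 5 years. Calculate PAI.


Formula: PAI = (V_T2 - V_T1) / (T2 - T1)
Volume increment = 229.1 - 126.7 = 102.4 m^3/ha
PAI = 102.4 / 5 = 20.48 m^3/ha/year

20.48


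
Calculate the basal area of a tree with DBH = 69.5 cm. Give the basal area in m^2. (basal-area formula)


Formula: BA = pi * (DBH/2)^2 / 10000  (cm^2 to m^2)
Radius = DBH/2 = 69.5/2 = 34.75 cm
BA = pi * 34.75^2 / 10000
   = 3793.6695 cm^2 / 10000
   = 0.3794 m^2

0.3794


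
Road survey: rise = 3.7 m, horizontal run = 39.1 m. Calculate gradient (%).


Formula: Gradient = rise / run * 100
Gradient = 3.7 / 39.1 * 100 = 9.5%

9.5


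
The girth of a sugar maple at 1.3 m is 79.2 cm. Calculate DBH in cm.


Formula: DBH = C / pi
DBH = 79.2 / pi
pi = 3.14159...
DBH = 25.2 cm

25.2


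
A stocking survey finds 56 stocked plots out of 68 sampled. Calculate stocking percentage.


Formula: Stocking % = stocked plots / total plots * 100
Stocking = 56 / 68 * 100
Stocking = 0.8235 * 100 = 82.4%

82.4


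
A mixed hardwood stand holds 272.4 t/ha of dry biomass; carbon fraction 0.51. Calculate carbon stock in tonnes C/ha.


Formula: Carbon Stock = Biomass * Carbon Fraction
C = 272.4 t/ha * 0.51
C = 138.9 t C/ha

138.9


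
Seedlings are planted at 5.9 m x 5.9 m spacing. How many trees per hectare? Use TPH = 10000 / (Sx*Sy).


Formula: TPH = 10000 m^2/ha / (spacing_x * spacing_y)
Area per tree = 5.9 m * 5.9 m = 34.81 m^2
TPH = 10000 / 34.81 = 287 trees/ha

287


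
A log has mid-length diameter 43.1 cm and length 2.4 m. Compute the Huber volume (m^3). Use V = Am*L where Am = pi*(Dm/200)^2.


Huber: V = Am * L,  Am = pi*(Dm/200)^2
Am = pi*(43.1/200)^2 = 0.145896 m^2
V = 0.145896*2.4 = 0.3502 m^3

0.3502


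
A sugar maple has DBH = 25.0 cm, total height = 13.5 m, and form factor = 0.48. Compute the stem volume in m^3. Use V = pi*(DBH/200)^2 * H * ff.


Formula: V = pi * (DBH/200)^2 * H * ff
Radius = DBH/200 = 25.0/200 = 0.125 m
Radius^2 = 0.125^2 = 0.015625 m^2
V = pi * 0.015625 * 13.5 * 0.48
V = 0.318 m^3

0.318


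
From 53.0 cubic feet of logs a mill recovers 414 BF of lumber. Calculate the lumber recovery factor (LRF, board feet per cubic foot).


Formula: LRF = Lumber Output (BF) / Log Input (ft^3)
LRF = 414 BF / 53.0 ft^3
LRF = 7.81 BF/ft^3

7.81


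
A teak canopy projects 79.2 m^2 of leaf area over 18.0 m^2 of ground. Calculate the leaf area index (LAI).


Formula: LAI = total leaf area / ground area  (dimensionless)
LAI = 79.2 m^2 / 18.0 m^2
LAI = 4.4

4.4


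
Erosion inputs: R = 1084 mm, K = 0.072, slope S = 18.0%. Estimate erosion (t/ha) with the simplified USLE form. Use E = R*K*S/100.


Formula: E = R * K * S / 100  (simplified USLE)
R * K = 1084 * 0.072 = 78.048
E = 78.048 * 18.0 / 100 = 14.05 t/ha

14.05


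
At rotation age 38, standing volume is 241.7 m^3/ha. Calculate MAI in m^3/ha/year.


Formula: MAI = Total Volume / Stand Age
MAI = 241.7 m^3/ha / 38 years
MAI = 6.36 m^3/ha/year

6.36


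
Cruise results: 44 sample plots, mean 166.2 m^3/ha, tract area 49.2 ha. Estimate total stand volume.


Formula: Total Volume = Mean Volume per ha * Total Area
Total Volume = 166.2 m^3/ha * 49.2 ha
Total Volume = 8177 m^3

8177


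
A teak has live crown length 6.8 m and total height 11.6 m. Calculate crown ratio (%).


Formula: Crown Ratio = (Crown Length / Total Height) * 100
CR = (6.8 m / 11.6 m) * 100
CR = 0.5862 * 100 = 58.6%

58.6


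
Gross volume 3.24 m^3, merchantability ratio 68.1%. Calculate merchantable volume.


Formula: MV = V_total * (merchantable_pct / 100)
Merchantable fraction = 68.1% / 100 = 0.681
MV = 3.24 m^3 * 0.681 = 2.206 m^3

2.206


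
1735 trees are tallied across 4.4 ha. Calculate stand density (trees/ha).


Formula: Stand Density = N_trees / Area_ha
Density = 1735 trees / 4.4 ha
Density = 394 trees/ha

394


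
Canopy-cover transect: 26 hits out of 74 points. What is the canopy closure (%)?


Formula: Canopy closure = covered points / total points * 100
Closure = 26 / 74 * 100
Closure = 0.3514 * 100 = 35.1%

35.1


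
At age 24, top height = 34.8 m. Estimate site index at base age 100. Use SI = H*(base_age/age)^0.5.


Formula: SI = H_dom * (base_age / age)^0.5
Age ratio = 100 / 24 = 4.16667
sqrt(age_ratio) = 2.04124
SI = 34.8 * 2.04124 = 71.0 m

71.0


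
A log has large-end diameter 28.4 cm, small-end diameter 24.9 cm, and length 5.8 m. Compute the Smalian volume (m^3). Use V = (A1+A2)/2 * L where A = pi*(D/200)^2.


Smalian: V = (A1 + A2)/2 * L,  A = pi*(D/200)^2
A1 = pi*(28.4/200)^2 = 0.063347 m^2
A2 = pi*(24.9/200)^2 = 0.048695 m^2
V = (0.063347+0.048695)/2*5.8 = 0.3249 m^3

0.3249


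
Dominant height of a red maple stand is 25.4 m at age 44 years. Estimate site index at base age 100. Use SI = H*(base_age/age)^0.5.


Formula: SI = H_dom * (base_age / age)^0.5
Age ratio = 100 / 44 = 2.27273
sqrt(age_ratio) = 1.50756
SI = 25.4 * 1.50756 = 38.3 m

38.3


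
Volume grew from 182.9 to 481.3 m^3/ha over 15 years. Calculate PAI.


Formula: PAI = (V_T2 - V_T1) / (T2 - T1)
Volume increment = 481.3 - 182.9 = 298.4 m^3/ha
PAI = 298.4 / 15 = 19.89 m^3/ha/year

19.89


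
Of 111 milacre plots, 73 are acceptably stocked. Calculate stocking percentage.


Formula: Stocking % = stocked plots / total plots * 100
Stocking = 73 / 111 * 100
Stocking = 0.6577 * 100 = 65.8%

65.8


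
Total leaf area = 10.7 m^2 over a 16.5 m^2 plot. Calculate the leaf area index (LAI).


Formula: LAI = total leaf area / ground area  (dimensionless)
LAI = 10.7 m^2 / 16.5 m^2
LAI = 0.65

0.65


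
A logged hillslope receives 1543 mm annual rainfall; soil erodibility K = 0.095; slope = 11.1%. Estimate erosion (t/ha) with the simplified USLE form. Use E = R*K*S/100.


Formula: E = R * K * S / 100  (simplified USLE)
R * K = 1543 * 0.095 = 146.585
E = 146.585 * 11.1 / 100 = 16.27 t/ha

16.27


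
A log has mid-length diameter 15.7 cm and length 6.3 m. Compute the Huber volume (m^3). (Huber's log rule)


Huber: V = Am * L,  Am = pi*(Dm/200)^2
Am = pi*(15.7/200)^2 = 0.019359 m^2
V = 0.019359*6.3 = 0.122 m^3

0.122


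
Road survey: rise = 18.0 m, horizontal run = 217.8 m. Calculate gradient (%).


Formula: Gradient = rise / run * 100
Gradient = 18.0 / 217.8 * 100 = 8.3%

8.3


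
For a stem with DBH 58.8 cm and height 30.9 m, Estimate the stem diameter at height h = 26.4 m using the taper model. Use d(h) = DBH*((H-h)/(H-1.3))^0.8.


Taper: d(h) = DBH * ((H - h) / (H - 1.3))^0.8
Numerator = H - h = 30.9 - 26.4 = 4.5 m
Denominator = H - 1.3 = 30.9 - 1.3 = 29.6 m
Ratio = 4.5 / 29.6 = 0.15203
d = 58.8 * 0.15203^0.8 = 13.0 cm

13.0


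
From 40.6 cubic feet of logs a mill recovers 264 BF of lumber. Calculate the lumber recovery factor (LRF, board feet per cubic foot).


Formula: LRF = Lumber Output (BF) / Log Input (ft^3)
LRF = 264 BF / 40.6 ft^3
LRF = 6.5 BF/ft^3

6.5


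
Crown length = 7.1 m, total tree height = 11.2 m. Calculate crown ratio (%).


Formula: Crown Ratio = (Crown Length / Total Height) * 100
CR = (7.1 m / 11.2 m) * 100
CR = 0.6339 * 100 = 63.4%

63.4


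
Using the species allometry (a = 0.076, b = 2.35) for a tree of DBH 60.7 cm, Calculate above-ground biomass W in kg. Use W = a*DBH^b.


Formula: W = a * DBH^b  (allometric power law)
DBH^b = 60.7^2.35 = 15505.7731
W = 0.076 * 15505.7731 = 1178.4 kg

1178.4


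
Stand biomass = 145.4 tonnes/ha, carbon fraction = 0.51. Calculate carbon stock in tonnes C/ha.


Formula: Carbon Stock = Biomass * Carbon Fraction
C = 145.4 t/ha * 0.51
C = 74.2 t C/ha

74.2


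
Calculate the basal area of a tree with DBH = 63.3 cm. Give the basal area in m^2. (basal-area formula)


Formula: BA = pi * (DBH/2)^2 / 10000  (cm^2 to m^2)
Radius = DBH/2 = 63.3/2 = 31.65 cm
BA = pi * 31.65^2 / 10000
   = 3147.004 cm^2 / 10000
   = 0.3147 m^2

0.3147


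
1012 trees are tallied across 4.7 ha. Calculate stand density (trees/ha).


Formula: Stand Density = N_trees / Area_ha
Density = 1012 trees / 4.7 ha
Density = 215 trees/ha

215


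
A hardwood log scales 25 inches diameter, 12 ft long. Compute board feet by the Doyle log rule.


Doyle: BF = (D - 4)^2 * L / 16
Adjusted diameter = 25 - 4 = 21 in
(D-4)^2 = 21^2 = 441
BF = 441 * 12 / 16 = 331 BF

331


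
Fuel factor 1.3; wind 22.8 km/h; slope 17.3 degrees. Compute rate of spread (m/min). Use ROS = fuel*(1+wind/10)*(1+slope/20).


Formula: ROS = fuel * (1 + wind/10) * (1 + slope/20)
Wind factor = 1 + 22.8/10 = 3.28
Slope factor = 1 + 17.3/20 = 1.865
ROS = 1.3 * 3.28 * 1.865 = 7.95 m/min

7.95


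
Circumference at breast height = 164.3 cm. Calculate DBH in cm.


Formula: DBH = C / pi
DBH = 164.3 / pi
pi = 3.14159...
DBH = 52.3 cm

52.3


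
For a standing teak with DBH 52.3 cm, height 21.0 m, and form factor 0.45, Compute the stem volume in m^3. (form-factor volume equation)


Formula: V = pi * (DBH/200)^2 * H * ff
Radius = DBH/200 = 52.3/200 = 0.2615 m
Radius^2 = 0.2615^2 = 0.06838225 m^2
V = pi * 0.06838225 * 21.0 * 0.45
V = 2.03 m^3

2.03


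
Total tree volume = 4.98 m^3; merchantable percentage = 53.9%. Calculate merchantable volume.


Formula: MV = V_total * (merchantable_pct / 100)
Merchantable fraction = 53.9% / 100 = 0.539
MV = 4.98 m^3 * 0.539 = 2.684 m^3

2.684


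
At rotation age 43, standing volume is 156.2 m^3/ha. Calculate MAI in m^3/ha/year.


Formula: MAI = Total Volume / Stand Age
MAI = 156.2 m^3/ha / 43 years
MAI = 3.63 m^3/ha/year

3.63


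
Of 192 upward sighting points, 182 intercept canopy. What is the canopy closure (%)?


Formula: Canopy closure = covered points / total points * 100
Closure = 182 / 192 * 100
Closure = 0.9479 * 100 = 94.8%

94.8


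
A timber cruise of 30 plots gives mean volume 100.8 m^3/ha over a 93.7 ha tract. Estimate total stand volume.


Formula: Total Volume = Mean Volume per ha * Total Area
Total Volume = 100.8 m^3/ha * 93.7 ha
Total Volume = 9445 m^3

9445


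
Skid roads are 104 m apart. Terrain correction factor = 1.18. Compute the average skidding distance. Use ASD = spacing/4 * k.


Formula: ASD = (spacing / 4) * correction
Uncorrected distance = spacing / 4 = 104 / 4 = 26 m
ASD = 26 * 1.18 = 31 m

31


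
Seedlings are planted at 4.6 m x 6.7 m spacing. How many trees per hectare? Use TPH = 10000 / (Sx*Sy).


Formula: TPH = 10000 m^2/ha / (spacing_x * spacing_y)
Area per tree = 4.6 m * 6.7 m = 30.82 m^2
TPH = 10000 / 30.82 = 324 trees/ha

324


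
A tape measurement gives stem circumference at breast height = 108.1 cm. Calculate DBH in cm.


Formula: DBH = C / pi
DBH = 108.1 / pi
pi = 3.14159...
DBH = 34.4 cm

34.4


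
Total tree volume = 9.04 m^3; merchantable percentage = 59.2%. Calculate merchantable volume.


Formula: MV = V_total * (merchantable_pct / 100)
Merchantable fraction = 59.2% / 100 = 0.592
MV = 9.04 m^3 * 0.592 = 5.352 m^3

5.352


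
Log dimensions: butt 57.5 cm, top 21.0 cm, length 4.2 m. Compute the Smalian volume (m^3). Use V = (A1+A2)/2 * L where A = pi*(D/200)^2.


Smalian: V = (A1 + A2)/2 * L,  A = pi*(D/200)^2
A1 = pi*(57.5/200)^2 = 0.259672 m^2
A2 = pi*(21.0/200)^2 = 0.034636 m^2
V = (0.259672+0.034636)/2*4.2 = 0.618 m^3

0.618


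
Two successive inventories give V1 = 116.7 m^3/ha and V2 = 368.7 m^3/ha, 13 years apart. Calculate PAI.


Formula: PAI = (V_T2 - V_T1) / (T2 - T1)
Volume increment = 368.7 - 116.7 = 252.0 m^3/ha
PAI = 252.0 / 13 = 19.38 m^3/ha/year

19.38


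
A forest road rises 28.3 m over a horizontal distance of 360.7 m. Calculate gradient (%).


Formula: Gradient = rise / run * 100
Gradient = 28.3 / 360.7 * 100 = 7.8%

7.8


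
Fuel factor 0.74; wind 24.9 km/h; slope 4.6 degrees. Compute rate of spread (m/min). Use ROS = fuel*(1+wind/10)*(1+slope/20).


Formula: ROS = fuel * (1 + wind/10) * (1 + slope/20)
Wind factor = 1 + 24.9/10 = 3.49
Slope factor = 1 + 4.6/20 = 1.23
ROS = 0.74 * 3.49 * 1.23 = 3.18 m/min

3.18


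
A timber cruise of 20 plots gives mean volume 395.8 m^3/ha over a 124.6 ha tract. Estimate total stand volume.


Formula: Total Volume = Mean Volume per ha * Total Area
Total Volume = 395.8 m^3/ha * 124.6 ha
Total Volume = 49317 m^3

49317


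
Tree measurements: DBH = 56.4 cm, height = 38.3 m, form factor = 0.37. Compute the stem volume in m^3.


Formula: V = pi * (DBH/200)^2 * H * ff
Radius = DBH/200 = 56.4/200 = 0.282 m
Radius^2 = 0.282^2 = 0.079524 m^2
V = pi * 0.079524 * 38.3 * 0.37
V = 3.54 m^3

3.54


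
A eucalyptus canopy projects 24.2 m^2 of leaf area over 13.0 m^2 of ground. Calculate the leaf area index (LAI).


Formula: LAI = total leaf area / ground area  (dimensionless)
LAI = 24.2 m^2 / 13.0 m^2
LAI = 1.86

1.86


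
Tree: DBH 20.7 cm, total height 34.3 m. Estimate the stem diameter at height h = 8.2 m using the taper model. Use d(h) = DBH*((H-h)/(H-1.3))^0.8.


Taper: d(h) = DBH * ((H - h) / (H - 1.3))^0.8
Numerator = H - h = 34.3 - 8.2 = 26.1 m
Denominator = H - 1.3 = 34.3 - 1.3 = 33.0 m
Ratio = 26.1 / 33.0 = 0.79091
d = 20.7 * 0.79091^0.8 = 17.2 cm

17.2


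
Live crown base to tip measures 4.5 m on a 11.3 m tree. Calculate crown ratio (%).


Formula: Crown Ratio = (Crown Length / Total Height) * 100
CR = (4.5 m / 11.3 m) * 100
CR = 0.3982 * 100 = 39.8%

39.8


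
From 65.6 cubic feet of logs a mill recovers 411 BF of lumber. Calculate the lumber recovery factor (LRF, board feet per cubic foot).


Formula: LRF = Lumber Output (BF) / Log Input (ft^3)
LRF = 411 BF / 65.6 ft^3
LRF = 6.27 BF/ft^3

6.27


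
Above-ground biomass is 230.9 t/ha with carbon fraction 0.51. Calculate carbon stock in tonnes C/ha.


Formula: Carbon Stock = Biomass * Carbon Fraction
C = 230.9 t/ha * 0.51
C = 117.8 t C/ha

117.8


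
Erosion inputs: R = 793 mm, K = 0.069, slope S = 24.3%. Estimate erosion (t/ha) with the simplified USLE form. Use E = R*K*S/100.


Formula: E = R * K * S / 100  (simplified USLE)
R * K = 793 * 0.069 = 54.717
E = 54.717 * 24.3 / 100 = 13.3 t/ha

13.3


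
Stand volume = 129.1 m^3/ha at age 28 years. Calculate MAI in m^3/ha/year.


Formula: MAI = Total Volume / Stand Age
MAI = 129.1 m^3/ha / 28 years
MAI = 4.61 m^3/ha/year

4.61


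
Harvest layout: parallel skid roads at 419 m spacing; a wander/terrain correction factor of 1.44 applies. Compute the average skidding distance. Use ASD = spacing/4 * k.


Formula: ASD = (spacing / 4) * correction
Uncorrected distance = spacing / 4 = 419 / 4 = 104.75 m
ASD = 104.75 * 1.44 = 151 m

151


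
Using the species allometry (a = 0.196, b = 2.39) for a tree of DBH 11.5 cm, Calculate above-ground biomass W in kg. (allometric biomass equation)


Formula: W = a * DBH^b  (allometric power law)
DBH^b = 11.5^2.39 = 342.8213
W = 0.196 * 342.8213 = 67.2 kg

67.2


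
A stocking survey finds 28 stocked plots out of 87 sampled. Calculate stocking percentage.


Formula: Stocking % = stocked plots / total plots * 100
Stocking = 28 / 87 * 100
Stocking = 0.3218 * 100 = 32.2%

32.2


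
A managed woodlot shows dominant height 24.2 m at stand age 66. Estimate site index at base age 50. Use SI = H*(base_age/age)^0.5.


Formula: SI = H_dom * (base_age / age)^0.5
Age ratio = 50 / 66 = 0.75758
sqrt(age_ratio) = 0.87039
SI = 24.2 * 0.87039 = 21.1 m

21.1


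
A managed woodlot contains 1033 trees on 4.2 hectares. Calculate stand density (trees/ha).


Formula: Stand Density = N_trees / Area_ha
Density = 1033 trees / 4.2 ha
Density = 246 trees/ha

246


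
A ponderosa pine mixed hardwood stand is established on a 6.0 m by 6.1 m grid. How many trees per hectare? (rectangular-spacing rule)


Formula: TPH = 10000 m^2/ha / (spacing_x * spacing_y)
Area per tree = 6.0 m * 6.1 m = 36.6 m^2
TPH = 10000 / 36.6 = 273 trees/ha

273


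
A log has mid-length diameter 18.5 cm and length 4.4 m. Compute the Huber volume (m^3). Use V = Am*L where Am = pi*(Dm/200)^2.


Huber: V = Am * L,  Am = pi*(Dm/200)^2
Am = pi*(18.5/200)^2 = 0.02688 m^2
V = 0.02688*4.4 = 0.1183 m^3

0.1183


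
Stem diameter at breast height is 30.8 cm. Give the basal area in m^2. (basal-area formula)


Formula: BA = pi * (DBH/2)^2 / 10000  (cm^2 to m^2)
Radius = DBH/2 = 30.8/2 = 15.4 cm
BA = pi * 15.4^2 / 10000
   = 745.0601 cm^2 / 10000
   = 0.0745 m^2

0.0745


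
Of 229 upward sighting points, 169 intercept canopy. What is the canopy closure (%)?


Formula: Canopy closure = covered points / total points * 100
Closure = 169 / 229 * 100
Closure = 0.738 * 100 = 73.8%

73.8


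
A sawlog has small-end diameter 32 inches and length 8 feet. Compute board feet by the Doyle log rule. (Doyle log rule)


Doyle: BF = (D - 4)^2 * L / 16
Adjusted diameter = 32 - 4 = 28 in
(D-4)^2 = 28^2 = 784
BF = 784 * 8 / 16 = 392 BF

392


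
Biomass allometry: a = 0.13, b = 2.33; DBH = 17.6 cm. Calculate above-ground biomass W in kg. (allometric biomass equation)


Formula: W = a * DBH^b  (allometric power law)
DBH^b = 17.6^2.33 = 798.0765
W = 0.13 * 798.0765 = 103.7 kg

103.7


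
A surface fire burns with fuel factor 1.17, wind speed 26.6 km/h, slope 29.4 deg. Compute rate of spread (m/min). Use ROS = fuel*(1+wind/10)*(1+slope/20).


Formula: ROS = fuel * (1 + wind/10) * (1 + slope/20)
Wind factor = 1 + 26.6/10 = 3.66
Slope factor = 1 + 29.4/20 = 2.47
ROS = 1.17 * 3.66 * 2.47 = 10.58 m/min

10.58


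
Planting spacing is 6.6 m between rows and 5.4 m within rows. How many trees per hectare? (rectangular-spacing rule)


Formula: TPH = 10000 m^2/ha / (spacing_x * spacing_y)
Area per tree = 6.6 m * 5.4 m = 35.64 m^2
TPH = 10000 / 35.64 = 281 trees/ha

281


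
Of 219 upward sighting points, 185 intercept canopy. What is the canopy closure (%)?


Formula: Canopy closure = covered points / total points * 100
Closure = 185 / 219 * 100
Closure = 0.8447 * 100 = 84.5%

84.5


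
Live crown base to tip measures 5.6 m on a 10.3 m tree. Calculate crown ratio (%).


Formula: Crown Ratio = (Crown Length / Total Height) * 100
CR = (5.6 m / 10.3 m) * 100
CR = 0.5437 * 100 = 54.4%

54.4


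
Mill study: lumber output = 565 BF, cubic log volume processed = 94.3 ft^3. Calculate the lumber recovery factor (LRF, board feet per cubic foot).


Formula: LRF = Lumber Output (BF) / Log Input (ft^3)
LRF = 565 BF / 94.3 ft^3
LRF = 5.99 BF/ft^3

5.99


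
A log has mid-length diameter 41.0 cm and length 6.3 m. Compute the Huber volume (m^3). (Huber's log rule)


Huber: V = Am * L,  Am = pi*(Dm/200)^2
Am = pi*(41.0/200)^2 = 0.132025 m^2
V = 0.132025*6.3 = 0.8318 m^3

0.8318


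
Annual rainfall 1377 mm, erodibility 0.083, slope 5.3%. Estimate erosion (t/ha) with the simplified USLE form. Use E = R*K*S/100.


Formula: E = R * K * S / 100  (simplified USLE)
R * K = 1377 * 0.083 = 114.291
E = 114.291 * 5.3 / 100 = 6.06 t/ha

6.06
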